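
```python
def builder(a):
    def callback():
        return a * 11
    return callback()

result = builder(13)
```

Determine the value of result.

Step 1: builder(13) binds parameter a = 13.
Step 2: callback() accesses a = 13 from enclosing scope.
Step 3: result = 13 * 11 = 143

The answer is 143.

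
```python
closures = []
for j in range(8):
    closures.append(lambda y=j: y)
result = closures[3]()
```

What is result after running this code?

Step 1: Default argument y=j captures j's value at each iteration.
Step 2: closures[3] captured y = 3 when j was 3.
Step 3: result = 3

The answer is 3.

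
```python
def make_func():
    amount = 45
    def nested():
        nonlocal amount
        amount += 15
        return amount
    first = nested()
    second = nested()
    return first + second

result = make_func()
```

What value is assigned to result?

Step 1: amount starts at 45.
Step 2: First call: amount = 45 + 15 = 60, returns 60.
Step 3: Second call: amount = 60 + 15 = 75, returns 75.
Step 4: result = 60 + 75 = 135

The answer is 135.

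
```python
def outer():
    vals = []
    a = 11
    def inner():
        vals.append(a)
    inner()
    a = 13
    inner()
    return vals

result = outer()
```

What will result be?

Step 1: a = 11. inner() appends current a to vals.
Step 2: First inner(): appends 11. Then a = 13.
Step 3: Second inner(): appends 13 (closure sees updated a). result = [11, 13]

The answer is [11, 13].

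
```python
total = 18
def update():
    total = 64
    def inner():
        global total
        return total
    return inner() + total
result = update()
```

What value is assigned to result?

Step 1: Global total = 18. update() shadows with local total = 64.
Step 2: inner() uses global keyword, so inner() returns global total = 18.
Step 3: update() returns 18 + 64 = 82

The answer is 82.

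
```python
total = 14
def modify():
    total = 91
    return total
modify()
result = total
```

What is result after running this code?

Step 1: total = 14 globally.
Step 2: modify() creates a LOCAL total = 91 (no global keyword!).
Step 3: The global total is unchanged. result = 14

The answer is 14.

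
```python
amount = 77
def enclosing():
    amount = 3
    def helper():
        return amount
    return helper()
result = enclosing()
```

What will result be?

Step 1: amount = 77 globally, but enclosing() defines amount = 3 locally.
Step 2: helper() looks up amount. Not in local scope, so checks enclosing scope (enclosing) and finds amount = 3.
Step 3: result = 3

The answer is 3.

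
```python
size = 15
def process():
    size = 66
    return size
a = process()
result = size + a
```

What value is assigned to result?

Step 1: Global size = 15. process() returns local size = 66.
Step 2: a = 66. Global size still = 15.
Step 3: result = 15 + 66 = 81

The answer is 81.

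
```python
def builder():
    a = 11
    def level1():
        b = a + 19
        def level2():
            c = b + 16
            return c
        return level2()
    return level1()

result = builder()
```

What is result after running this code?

Step 1: a = 11. b = a + 19 = 30.
Step 2: c = b + 16 = 30 + 16 = 46.
Step 3: result = 46

The answer is 46.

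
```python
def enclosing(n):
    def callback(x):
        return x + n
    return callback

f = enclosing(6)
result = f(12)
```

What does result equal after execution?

Step 1: enclosing(6) creates a closure that captures n = 6.
Step 2: f(12) calls the closure with x = 12, returning 12 + 6 = 18.
Step 3: result = 18

The answer is 18.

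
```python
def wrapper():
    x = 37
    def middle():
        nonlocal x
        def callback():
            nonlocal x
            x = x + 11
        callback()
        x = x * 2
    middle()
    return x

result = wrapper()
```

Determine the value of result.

Step 1: x = 37.
Step 2: callback() adds 11: x = 37 + 11 = 48.
Step 3: middle() doubles: x = 48 * 2 = 96.
Step 4: result = 96

The answer is 96.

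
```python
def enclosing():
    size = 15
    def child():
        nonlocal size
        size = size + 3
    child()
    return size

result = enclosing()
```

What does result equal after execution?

Step 1: enclosing() sets size = 15.
Step 2: child() uses nonlocal to modify size in enclosing's scope: size = 15 + 3 = 18.
Step 3: enclosing() returns the modified size = 18

The answer is 18.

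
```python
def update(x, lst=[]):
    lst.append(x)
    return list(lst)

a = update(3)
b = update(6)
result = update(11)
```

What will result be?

Step 1: Default list is shared. list() creates copies for return values.
Step 2: Internal list grows: [3] -> [3, 6] -> [3, 6, 11].
Step 3: result = [3, 6, 11]

The answer is [3, 6, 11].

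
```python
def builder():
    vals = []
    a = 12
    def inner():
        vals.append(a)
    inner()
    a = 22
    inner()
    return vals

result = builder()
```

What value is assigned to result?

Step 1: a = 12. inner() appends current a to vals.
Step 2: First inner(): appends 12. Then a = 22.
Step 3: Second inner(): appends 22 (closure sees updated a). result = [12, 22]

The answer is [12, 22].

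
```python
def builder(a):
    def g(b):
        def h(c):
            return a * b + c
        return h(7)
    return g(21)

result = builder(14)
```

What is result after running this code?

Step 1: a = 14, b = 21, c = 7.
Step 2: h() computes a * b + c = 14 * 21 + 7 = 301.
Step 3: result = 301

The answer is 301.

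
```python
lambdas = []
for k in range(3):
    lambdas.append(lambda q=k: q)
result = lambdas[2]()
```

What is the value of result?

Step 1: Default argument q=k captures k's value at each iteration.
Step 2: lambdas[2] captured q = 2 when k was 2.
Step 3: result = 2

The answer is 2.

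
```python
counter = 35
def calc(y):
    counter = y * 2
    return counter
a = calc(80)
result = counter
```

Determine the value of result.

Step 1: Global counter = 35.
Step 2: calc(80) creates local counter = 80 * 2 = 160.
Step 3: Global counter unchanged because no global keyword. result = 35

The answer is 35.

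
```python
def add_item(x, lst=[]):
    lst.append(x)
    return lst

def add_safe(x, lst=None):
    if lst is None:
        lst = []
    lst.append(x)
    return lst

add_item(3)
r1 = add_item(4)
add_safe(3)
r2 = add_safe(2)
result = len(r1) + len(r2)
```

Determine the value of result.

Step 1: add_item shares mutable default: after 2 calls, lst = [3, 4], len = 2.
Step 2: add_safe creates fresh list each time: r2 = [2], len = 1.
Step 3: result = 2 + 1 = 3

The answer is 3.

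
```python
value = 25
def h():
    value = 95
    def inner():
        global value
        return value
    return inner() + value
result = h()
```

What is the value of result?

Step 1: Global value = 25. h() shadows with local value = 95.
Step 2: inner() uses global keyword, so inner() returns global value = 25.
Step 3: h() returns 25 + 95 = 120

The answer is 120.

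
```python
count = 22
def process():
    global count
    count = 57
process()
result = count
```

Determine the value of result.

Step 1: count = 22 globally.
Step 2: process() declares global count and sets it to 57.
Step 3: After process(), global count = 57. result = 57

The answer is 57.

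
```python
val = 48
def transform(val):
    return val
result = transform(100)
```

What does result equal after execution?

Step 1: Global val = 48.
Step 2: transform(100) takes parameter val = 100, which shadows the global.
Step 3: result = 100

The answer is 100.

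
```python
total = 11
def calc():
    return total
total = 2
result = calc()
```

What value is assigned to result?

Step 1: total is first set to 11, then reassigned to 2.
Step 2: calc() is called after the reassignment, so it looks up the current global total = 2.
Step 3: result = 2

The answer is 2.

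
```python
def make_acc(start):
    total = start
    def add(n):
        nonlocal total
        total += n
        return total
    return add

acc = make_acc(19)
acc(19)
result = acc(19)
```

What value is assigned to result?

Step 1: make_acc(19) creates closure with total = 19.
Step 2: First acc(19): total = 19 + 19 = 38.
Step 3: Second acc(19): total = 38 + 19 = 57. result = 57

The answer is 57.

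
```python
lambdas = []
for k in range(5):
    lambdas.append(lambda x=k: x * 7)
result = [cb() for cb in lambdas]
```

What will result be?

Step 1: Default arg x=k captures k at each iteration.
Step 2: lambdas[k] has x defaulting to k, returns k * 7.
Step 3: result = [0, 7, 14, 21, 28]

The answer is [0, 7, 14, 21, 28].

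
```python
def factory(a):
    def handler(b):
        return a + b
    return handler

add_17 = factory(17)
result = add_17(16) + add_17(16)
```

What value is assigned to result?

Step 1: add_17 captures a = 17.
Step 2: add_17(16) = 17 + 16 = 33, called twice.
Step 3: result = 33 + 33 = 66

The answer is 66.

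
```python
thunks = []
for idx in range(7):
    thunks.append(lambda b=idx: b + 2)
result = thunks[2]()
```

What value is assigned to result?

Step 1: Default argument b=idx captures idx's value at definition time.
Step 2: thunks[2] was defined when idx = 2, so b defaults to 2.
Step 3: result = 2 + 2 = 4 (default arg fixes the late binding issue)

The answer is 4.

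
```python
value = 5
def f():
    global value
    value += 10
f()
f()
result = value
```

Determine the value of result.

Step 1: value = 5.
Step 2: First f(): value = 5 + 10 = 15.
Step 3: Second f(): value = 15 + 10 = 25. result = 25

The answer is 25.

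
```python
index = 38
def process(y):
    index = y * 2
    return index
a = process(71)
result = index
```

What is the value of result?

Step 1: Global index = 38.
Step 2: process(71) creates local index = 71 * 2 = 142.
Step 3: Global index unchanged because no global keyword. result = 38

The answer is 38.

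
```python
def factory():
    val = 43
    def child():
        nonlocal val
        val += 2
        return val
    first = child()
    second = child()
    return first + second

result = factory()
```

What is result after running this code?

Step 1: val starts at 43.
Step 2: First call: val = 43 + 2 = 45, returns 45.
Step 3: Second call: val = 45 + 2 = 47, returns 47.
Step 4: result = 45 + 47 = 92

The answer is 92.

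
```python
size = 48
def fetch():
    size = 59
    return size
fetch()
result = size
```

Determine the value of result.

Step 1: size = 48 globally.
Step 2: fetch() creates a LOCAL size = 59 (no global keyword!).
Step 3: The global size is unchanged. result = 48

The answer is 48.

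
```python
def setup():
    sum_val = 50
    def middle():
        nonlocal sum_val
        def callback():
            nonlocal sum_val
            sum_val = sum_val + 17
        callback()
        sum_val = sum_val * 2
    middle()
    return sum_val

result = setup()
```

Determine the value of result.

Step 1: sum_val = 50.
Step 2: callback() adds 17: sum_val = 50 + 17 = 67.
Step 3: middle() doubles: sum_val = 67 * 2 = 134.
Step 4: result = 134

The answer is 134.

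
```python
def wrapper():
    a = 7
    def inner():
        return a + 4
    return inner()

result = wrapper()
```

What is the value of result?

Step 1: wrapper() defines a = 7.
Step 2: inner() reads a = 7 from enclosing scope, returns 7 + 4 = 11.
Step 3: result = 11

The answer is 11.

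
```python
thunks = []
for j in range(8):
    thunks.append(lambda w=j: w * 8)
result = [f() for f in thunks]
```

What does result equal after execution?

Step 1: Default arg w=j captures j at each iteration.
Step 2: thunks[k] has w defaulting to k, returns k * 8.
Step 3: result = [0, 8, 16, 24, 32, 40, 48, 56]

The answer is [0, 8, 16, 24, 32, 40, 48, 56].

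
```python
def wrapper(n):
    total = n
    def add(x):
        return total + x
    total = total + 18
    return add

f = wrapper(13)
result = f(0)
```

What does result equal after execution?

Step 1: wrapper(13) sets total = 13, then total = 13 + 18 = 31.
Step 2: Closures capture by reference, so add sees total = 31.
Step 3: f(0) returns 31 + 0 = 31

The answer is 31.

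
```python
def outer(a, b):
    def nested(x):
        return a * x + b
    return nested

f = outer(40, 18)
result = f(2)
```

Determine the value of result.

Step 1: outer(40, 18) captures a = 40, b = 18.
Step 2: f(2) computes 40 * 2 + 18 = 98.
Step 3: result = 98

The answer is 98.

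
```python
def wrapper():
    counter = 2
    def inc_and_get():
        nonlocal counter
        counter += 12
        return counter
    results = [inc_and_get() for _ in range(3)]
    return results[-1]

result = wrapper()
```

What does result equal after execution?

Step 1: counter = 2.
Step 2: Three calls to inc_and_get(), each adding 12.
Step 3: Last value = 2 + 12 * 3 = 38

The answer is 38.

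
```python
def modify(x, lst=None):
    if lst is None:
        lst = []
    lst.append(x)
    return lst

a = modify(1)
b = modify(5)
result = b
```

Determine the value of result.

Step 1: None default with guard creates a NEW list each call.
Step 2: a = [1] (fresh list). b = [5] (another fresh list).
Step 3: result = [5] (this is the fix for mutable default)

The answer is [5].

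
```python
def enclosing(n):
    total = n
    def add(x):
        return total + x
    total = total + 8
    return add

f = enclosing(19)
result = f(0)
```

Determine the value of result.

Step 1: enclosing(19) sets total = 19, then total = 19 + 8 = 27.
Step 2: Closures capture by reference, so add sees total = 27.
Step 3: f(0) returns 27 + 0 = 27

The answer is 27.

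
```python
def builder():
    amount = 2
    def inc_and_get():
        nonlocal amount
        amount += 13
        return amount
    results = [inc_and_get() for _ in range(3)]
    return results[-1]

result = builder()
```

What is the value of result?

Step 1: amount = 2.
Step 2: Three calls to inc_and_get(), each adding 13.
Step 3: Last value = 2 + 13 * 3 = 41

The answer is 41.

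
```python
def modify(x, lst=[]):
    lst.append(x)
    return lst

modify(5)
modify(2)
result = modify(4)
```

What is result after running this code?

Step 1: Mutable default argument gotcha! The list [] is created once.
Step 2: Each call appends to the SAME list: [5], [5, 2], [5, 2, 4].
Step 3: result = [5, 2, 4]

The answer is [5, 2, 4].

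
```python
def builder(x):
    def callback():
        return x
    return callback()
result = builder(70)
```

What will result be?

Step 1: builder(70) binds parameter x = 70.
Step 2: callback() looks up x in enclosing scope and finds the parameter x = 70.
Step 3: result = 70

The answer is 70.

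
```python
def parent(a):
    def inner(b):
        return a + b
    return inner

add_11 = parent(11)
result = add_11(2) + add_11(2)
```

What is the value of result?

Step 1: add_11 captures a = 11.
Step 2: add_11(2) = 11 + 2 = 13, called twice.
Step 3: result = 13 + 13 = 26

The answer is 26.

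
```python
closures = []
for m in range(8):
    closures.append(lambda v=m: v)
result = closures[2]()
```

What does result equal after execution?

Step 1: Default argument v=m captures m's value at each iteration.
Step 2: closures[2] captured v = 2 when m was 2.
Step 3: result = 2

The answer is 2.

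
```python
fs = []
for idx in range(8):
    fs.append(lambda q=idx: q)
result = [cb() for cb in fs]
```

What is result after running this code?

Step 1: Default arg q=idx captures idx at each iteration.
Step 2: Each lambda has its own default: 0, 1, ..., 7.
Step 3: result = [0, 1, 2, 3, 4, 5, 6, 7]

The answer is [0, 1, 2, 3, 4, 5, 6, 7].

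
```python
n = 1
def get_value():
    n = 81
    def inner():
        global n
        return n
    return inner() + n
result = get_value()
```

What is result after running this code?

Step 1: Global n = 1. get_value() shadows with local n = 81.
Step 2: inner() uses global keyword, so inner() returns global n = 1.
Step 3: get_value() returns 1 + 81 = 82

The answer is 82.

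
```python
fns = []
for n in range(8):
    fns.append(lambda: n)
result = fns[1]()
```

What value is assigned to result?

Step 1: The loop creates 8 lambdas, all referencing the same variable n.
Step 2: After the loop, n = 7 (final value).
Step 3: fns[1]() looks up n at call time and finds 7. This is the late binding gotcha. result = 7

The answer is 7.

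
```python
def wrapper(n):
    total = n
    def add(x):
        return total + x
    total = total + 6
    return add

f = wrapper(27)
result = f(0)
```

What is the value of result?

Step 1: wrapper(27) sets total = 27, then total = 27 + 6 = 33.
Step 2: Closures capture by reference, so add sees total = 33.
Step 3: f(0) returns 33 + 0 = 33

The answer is 33.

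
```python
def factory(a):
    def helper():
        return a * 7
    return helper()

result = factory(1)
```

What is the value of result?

Step 1: factory(1) binds parameter a = 1.
Step 2: helper() accesses a = 1 from enclosing scope.
Step 3: result = 1 * 7 = 7

The answer is 7.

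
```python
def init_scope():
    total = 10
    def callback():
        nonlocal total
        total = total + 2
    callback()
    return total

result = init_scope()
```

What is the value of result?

Step 1: init_scope() sets total = 10.
Step 2: callback() uses nonlocal to modify total in init_scope's scope: total = 10 + 2 = 12.
Step 3: init_scope() returns the modified total = 12

The answer is 12.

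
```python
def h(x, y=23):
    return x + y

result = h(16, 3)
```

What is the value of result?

Step 1: h(16, 3) overrides default y with 3.
Step 2: Returns 16 + 3 = 19.
Step 3: result = 19

The answer is 19.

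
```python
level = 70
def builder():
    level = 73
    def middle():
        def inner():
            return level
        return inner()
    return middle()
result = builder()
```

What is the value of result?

Step 1: builder() defines level = 73. middle() and inner() have no local level.
Step 2: inner() checks local (none), enclosing middle() (none), enclosing builder() and finds level = 73.
Step 3: result = 73

The answer is 73.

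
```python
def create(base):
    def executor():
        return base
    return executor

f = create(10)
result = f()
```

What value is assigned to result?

Step 1: create(10) creates closure capturing base = 10.
Step 2: f() returns the captured base = 10.
Step 3: result = 10

The answer is 10.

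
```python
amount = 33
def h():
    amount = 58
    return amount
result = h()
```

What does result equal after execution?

Step 1: Global amount = 33.
Step 2: h() creates local amount = 58, shadowing the global.
Step 3: Returns local amount = 58. result = 58

The answer is 58.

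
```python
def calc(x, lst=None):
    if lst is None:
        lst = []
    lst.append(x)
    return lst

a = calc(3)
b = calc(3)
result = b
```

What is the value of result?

Step 1: None default with guard creates a NEW list each call.
Step 2: a = [3] (fresh list). b = [3] (another fresh list).
Step 3: result = [3] (this is the fix for mutable default)

The answer is [3].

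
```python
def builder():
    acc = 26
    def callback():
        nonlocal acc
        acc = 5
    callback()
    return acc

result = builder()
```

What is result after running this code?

Step 1: builder() sets acc = 26.
Step 2: callback() uses nonlocal to reassign acc = 5.
Step 3: result = 5

The answer is 5.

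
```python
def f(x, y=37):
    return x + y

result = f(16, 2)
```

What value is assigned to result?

Step 1: f(16, 2) overrides default y with 2.
Step 2: Returns 16 + 2 = 18.
Step 3: result = 18

The answer is 18.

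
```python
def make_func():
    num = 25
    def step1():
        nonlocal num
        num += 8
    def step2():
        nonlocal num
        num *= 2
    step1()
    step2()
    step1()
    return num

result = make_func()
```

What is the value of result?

Step 1: num = 25.
Step 2: step1(): num = 25 + 8 = 33.
Step 3: step2(): num = 33 * 2 = 66.
Step 4: step1(): num = 66 + 8 = 74. result = 74

The answer is 74.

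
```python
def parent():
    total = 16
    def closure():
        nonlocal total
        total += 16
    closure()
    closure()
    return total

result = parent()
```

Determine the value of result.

Step 1: total starts at 16.
Step 2: closure() is called 2 times, each adding 16.
Step 3: total = 16 + 16 * 2 = 48

The answer is 48.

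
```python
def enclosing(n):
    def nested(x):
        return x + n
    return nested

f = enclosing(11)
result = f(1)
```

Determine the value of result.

Step 1: enclosing(11) creates a closure that captures n = 11.
Step 2: f(1) calls the closure with x = 1, returning 1 + 11 = 12.
Step 3: result = 12

The answer is 12.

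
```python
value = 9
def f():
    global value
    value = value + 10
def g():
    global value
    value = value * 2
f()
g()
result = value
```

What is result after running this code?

Step 1: value = 9.
Step 2: f() adds 10: value = 9 + 10 = 19.
Step 3: g() doubles: value = 19 * 2 = 38.
Step 4: result = 38

The answer is 38.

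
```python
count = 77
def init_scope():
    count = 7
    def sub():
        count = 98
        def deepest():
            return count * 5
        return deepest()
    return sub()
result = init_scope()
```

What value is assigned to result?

Step 1: deepest() looks up count through LEGB: not local, finds count = 98 in enclosing sub().
Step 2: Returns 98 * 5 = 490.
Step 3: result = 490

The answer is 490.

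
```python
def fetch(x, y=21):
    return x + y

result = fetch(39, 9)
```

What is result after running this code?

Step 1: fetch(39, 9) overrides default y with 9.
Step 2: Returns 39 + 9 = 48.
Step 3: result = 48

The answer is 48.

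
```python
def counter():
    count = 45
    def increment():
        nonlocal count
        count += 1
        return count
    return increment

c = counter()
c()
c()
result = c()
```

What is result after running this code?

Step 1: counter() creates closure with count = 45.
Step 2: Each c() call increments count via nonlocal. After 3 calls: 45 + 3 = 48.
Step 3: result = 48

The answer is 48.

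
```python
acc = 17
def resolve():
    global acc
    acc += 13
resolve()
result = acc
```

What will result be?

Step 1: acc = 17 globally.
Step 2: resolve() modifies global acc: acc += 13 = 30.
Step 3: result = 30

The answer is 30.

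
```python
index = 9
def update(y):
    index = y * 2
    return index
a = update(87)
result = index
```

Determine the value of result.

Step 1: Global index = 9.
Step 2: update(87) creates local index = 87 * 2 = 174.
Step 3: Global index unchanged because no global keyword. result = 9

The answer is 9.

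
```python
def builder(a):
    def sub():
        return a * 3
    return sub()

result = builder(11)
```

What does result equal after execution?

Step 1: builder(11) binds parameter a = 11.
Step 2: sub() accesses a = 11 from enclosing scope.
Step 3: result = 11 * 3 = 33

The answer is 33.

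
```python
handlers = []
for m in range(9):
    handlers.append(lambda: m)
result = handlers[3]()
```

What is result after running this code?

Step 1: The loop creates 9 lambdas, all referencing the same variable m.
Step 2: After the loop, m = 8 (final value).
Step 3: handlers[3]() looks up m at call time and finds 8. This is the late binding gotcha. result = 8

The answer is 8.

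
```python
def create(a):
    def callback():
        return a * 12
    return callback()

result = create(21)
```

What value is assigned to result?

Step 1: create(21) binds parameter a = 21.
Step 2: callback() accesses a = 21 from enclosing scope.
Step 3: result = 21 * 12 = 252

The answer is 252.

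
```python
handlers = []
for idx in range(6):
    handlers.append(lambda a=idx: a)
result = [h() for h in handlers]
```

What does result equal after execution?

Step 1: Default arg a=idx captures idx at each iteration.
Step 2: Each lambda has its own default: 0, 1, ..., 5.
Step 3: result = [0, 1, 2, 3, 4, 5]

The answer is [0, 1, 2, 3, 4, 5].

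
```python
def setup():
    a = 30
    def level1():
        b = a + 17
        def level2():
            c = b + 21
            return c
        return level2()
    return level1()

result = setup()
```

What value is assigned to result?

Step 1: a = 30. b = a + 17 = 47.
Step 2: c = b + 21 = 47 + 21 = 68.
Step 3: result = 68

The answer is 68.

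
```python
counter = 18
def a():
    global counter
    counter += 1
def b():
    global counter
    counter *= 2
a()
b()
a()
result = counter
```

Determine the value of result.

Step 1: counter = 18.
Step 2: a(): counter = 18 + 1 = 19.
Step 3: b(): counter = 19 * 2 = 38.
Step 4: a(): counter = 38 + 1 = 39

The answer is 39.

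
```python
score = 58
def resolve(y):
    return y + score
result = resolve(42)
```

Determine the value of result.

Step 1: score = 58 is defined globally.
Step 2: resolve(42) uses parameter y = 42 and looks up score from global scope = 58.
Step 3: result = 42 + 58 = 100

The answer is 100.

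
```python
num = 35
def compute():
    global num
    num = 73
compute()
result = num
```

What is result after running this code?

Step 1: num = 35 globally.
Step 2: compute() declares global num and sets it to 73.
Step 3: After compute(), global num = 73. result = 73

The answer is 73.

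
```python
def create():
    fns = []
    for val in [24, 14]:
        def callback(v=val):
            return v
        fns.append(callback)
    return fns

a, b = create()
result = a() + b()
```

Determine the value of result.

Step 1: Default argument v=val captures val at each iteration.
Step 2: a() returns 24 (captured at first iteration), b() returns 14 (captured at second).
Step 3: result = 24 + 14 = 38

The answer is 38.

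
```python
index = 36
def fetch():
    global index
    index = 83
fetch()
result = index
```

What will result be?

Step 1: index = 36 globally.
Step 2: fetch() declares global index and sets it to 83.
Step 3: After fetch(), global index = 83. result = 83

The answer is 83.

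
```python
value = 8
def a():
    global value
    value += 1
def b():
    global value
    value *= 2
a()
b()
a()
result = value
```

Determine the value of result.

Step 1: value = 8.
Step 2: a(): value = 8 + 1 = 9.
Step 3: b(): value = 9 * 2 = 18.
Step 4: a(): value = 18 + 1 = 19

The answer is 19.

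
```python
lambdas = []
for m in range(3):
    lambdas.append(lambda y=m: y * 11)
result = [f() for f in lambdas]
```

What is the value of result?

Step 1: Default arg y=m captures m at each iteration.
Step 2: lambdas[k] has y defaulting to k, returns k * 11.
Step 3: result = [0, 11, 22]

The answer is [0, 11, 22].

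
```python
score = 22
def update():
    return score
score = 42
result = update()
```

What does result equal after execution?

Step 1: score is first set to 22, then reassigned to 42.
Step 2: update() is called after the reassignment, so it looks up the current global score = 42.
Step 3: result = 42

The answer is 42.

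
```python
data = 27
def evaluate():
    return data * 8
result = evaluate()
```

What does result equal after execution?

Step 1: data = 27 is defined globally.
Step 2: evaluate() looks up data from global scope = 27, then computes 27 * 8 = 216.
Step 3: result = 216

The answer is 216.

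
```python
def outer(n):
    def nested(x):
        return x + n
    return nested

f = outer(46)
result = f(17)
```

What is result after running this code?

Step 1: outer(46) creates a closure that captures n = 46.
Step 2: f(17) calls the closure with x = 17, returning 17 + 46 = 63.
Step 3: result = 63

The answer is 63.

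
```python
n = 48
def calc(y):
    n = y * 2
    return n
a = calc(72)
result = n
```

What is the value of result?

Step 1: Global n = 48.
Step 2: calc(72) creates local n = 72 * 2 = 144.
Step 3: Global n unchanged because no global keyword. result = 48

The answer is 48.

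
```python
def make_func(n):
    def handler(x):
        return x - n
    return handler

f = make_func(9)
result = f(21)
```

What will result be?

Step 1: make_func(9) creates a closure capturing n = 9.
Step 2: f(21) computes 21 - 9 = 12.
Step 3: result = 12

The answer is 12.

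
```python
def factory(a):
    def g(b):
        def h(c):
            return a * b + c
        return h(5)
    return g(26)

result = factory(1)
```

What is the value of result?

Step 1: a = 1, b = 26, c = 5.
Step 2: h() computes a * b + c = 1 * 26 + 5 = 31.
Step 3: result = 31

The answer is 31.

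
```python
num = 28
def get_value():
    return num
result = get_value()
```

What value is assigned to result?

Step 1: num = 28 is defined in the global scope.
Step 2: get_value() looks up num. No local num exists, so Python checks the global scope via LEGB rule and finds num = 28.
Step 3: result = 28

The answer is 28.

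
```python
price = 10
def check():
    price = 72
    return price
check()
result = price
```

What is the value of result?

Step 1: Global price = 10.
Step 2: check() creates local price = 72 (shadow, not modification).
Step 3: After check() returns, global price is unchanged. result = 10

The answer is 10.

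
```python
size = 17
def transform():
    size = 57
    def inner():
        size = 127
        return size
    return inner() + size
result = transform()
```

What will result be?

Step 1: transform() has local size = 57. inner() has local size = 127.
Step 2: inner() returns its local size = 127.
Step 3: transform() returns 127 + its own size (57) = 184

The answer is 184.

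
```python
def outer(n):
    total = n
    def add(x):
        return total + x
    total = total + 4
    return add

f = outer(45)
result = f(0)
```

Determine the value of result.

Step 1: outer(45) sets total = 45, then total = 45 + 4 = 49.
Step 2: Closures capture by reference, so add sees total = 49.
Step 3: f(0) returns 49 + 0 = 49

The answer is 49.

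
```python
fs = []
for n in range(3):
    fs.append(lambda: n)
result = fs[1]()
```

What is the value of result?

Step 1: The loop creates 3 lambdas, all referencing the same variable n.
Step 2: After the loop, n = 2 (final value).
Step 3: fs[1]() looks up n at call time and finds 2. This is the late binding gotcha. result = 2

The answer is 2.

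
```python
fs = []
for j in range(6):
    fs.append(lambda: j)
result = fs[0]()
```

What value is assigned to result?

Step 1: The loop creates 6 lambdas, all referencing the same variable j.
Step 2: After the loop, j = 5 (final value).
Step 3: fs[0]() looks up j at call time and finds 5. This is the late binding gotcha. result = 5

The answer is 5.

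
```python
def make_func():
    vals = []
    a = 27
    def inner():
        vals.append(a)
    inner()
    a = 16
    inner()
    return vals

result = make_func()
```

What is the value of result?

Step 1: a = 27. inner() appends current a to vals.
Step 2: First inner(): appends 27. Then a = 16.
Step 3: Second inner(): appends 16 (closure sees updated a). result = [27, 16]

The answer is [27, 16].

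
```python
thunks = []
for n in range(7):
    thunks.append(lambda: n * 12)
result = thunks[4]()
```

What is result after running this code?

Step 1: All lambdas reference the same variable n (late binding).
Step 2: After the loop, n = 6. Every lambda returns n * 12.
Step 3: thunks[4]() = 6 * 12 = 72

The answer is 72.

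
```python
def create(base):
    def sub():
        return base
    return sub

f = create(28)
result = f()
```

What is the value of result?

Step 1: create(28) creates closure capturing base = 28.
Step 2: f() returns the captured base = 28.
Step 3: result = 28

The answer is 28.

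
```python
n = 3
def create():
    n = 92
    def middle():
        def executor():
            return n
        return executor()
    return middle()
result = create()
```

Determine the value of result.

Step 1: create() defines n = 92. middle() and executor() have no local n.
Step 2: executor() checks local (none), enclosing middle() (none), enclosing create() and finds n = 92.
Step 3: result = 92

The answer is 92.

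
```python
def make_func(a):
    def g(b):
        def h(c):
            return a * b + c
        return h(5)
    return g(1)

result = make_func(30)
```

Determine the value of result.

Step 1: a = 30, b = 1, c = 5.
Step 2: h() computes a * b + c = 30 * 1 + 5 = 35.
Step 3: result = 35

The answer is 35.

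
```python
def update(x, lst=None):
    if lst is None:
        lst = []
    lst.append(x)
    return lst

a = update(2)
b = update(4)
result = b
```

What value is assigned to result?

Step 1: None default with guard creates a NEW list each call.
Step 2: a = [2] (fresh list). b = [4] (another fresh list).
Step 3: result = [4] (this is the fix for mutable default)

The answer is [4].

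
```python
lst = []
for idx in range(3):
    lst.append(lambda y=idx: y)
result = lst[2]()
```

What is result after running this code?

Step 1: Default argument y=idx captures idx's value at each iteration.
Step 2: lst[2] captured y = 2 when idx was 2.
Step 3: result = 2

The answer is 2.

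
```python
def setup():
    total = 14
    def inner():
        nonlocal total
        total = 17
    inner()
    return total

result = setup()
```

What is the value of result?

Step 1: setup() sets total = 14.
Step 2: inner() uses nonlocal to reassign total = 17.
Step 3: result = 17

The answer is 17.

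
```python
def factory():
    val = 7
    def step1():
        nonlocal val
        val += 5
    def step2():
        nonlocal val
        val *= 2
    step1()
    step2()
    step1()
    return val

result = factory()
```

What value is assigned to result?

Step 1: val = 7.
Step 2: step1(): val = 7 + 5 = 12.
Step 3: step2(): val = 12 * 2 = 24.
Step 4: step1(): val = 24 + 5 = 29. result = 29

The answer is 29.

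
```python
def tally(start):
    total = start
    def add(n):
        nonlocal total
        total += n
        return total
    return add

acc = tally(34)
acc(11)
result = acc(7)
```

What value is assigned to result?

Step 1: tally(34) creates closure with total = 34.
Step 2: First acc(11): total = 34 + 11 = 45.
Step 3: Second acc(7): total = 45 + 7 = 52. result = 52

The answer is 52.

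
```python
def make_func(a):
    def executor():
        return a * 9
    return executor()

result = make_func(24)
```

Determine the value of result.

Step 1: make_func(24) binds parameter a = 24.
Step 2: executor() accesses a = 24 from enclosing scope.
Step 3: result = 24 * 9 = 216

The answer is 216.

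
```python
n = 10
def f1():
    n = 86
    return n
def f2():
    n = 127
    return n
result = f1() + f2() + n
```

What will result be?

Step 1: Each function shadows global n with its own local.
Step 2: f1() returns 86, f2() returns 127.
Step 3: Global n = 10 is unchanged. result = 86 + 127 + 10 = 223

The answer is 223.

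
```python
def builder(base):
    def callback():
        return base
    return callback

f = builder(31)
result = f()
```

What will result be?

Step 1: builder(31) creates closure capturing base = 31.
Step 2: f() returns the captured base = 31.
Step 3: result = 31

The answer is 31.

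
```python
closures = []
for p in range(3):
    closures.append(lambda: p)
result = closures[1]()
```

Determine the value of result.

Step 1: The loop creates 3 lambdas, all referencing the same variable p.
Step 2: After the loop, p = 2 (final value).
Step 3: closures[1]() looks up p at call time and finds 2. This is the late binding gotcha. result = 2

The answer is 2.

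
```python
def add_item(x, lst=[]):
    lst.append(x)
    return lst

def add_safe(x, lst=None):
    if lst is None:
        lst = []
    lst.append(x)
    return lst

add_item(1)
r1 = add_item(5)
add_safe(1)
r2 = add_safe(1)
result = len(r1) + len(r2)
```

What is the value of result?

Step 1: add_item shares mutable default: after 2 calls, lst = [1, 5], len = 2.
Step 2: add_safe creates fresh list each time: r2 = [1], len = 1.
Step 3: result = 2 + 1 = 3

The answer is 3.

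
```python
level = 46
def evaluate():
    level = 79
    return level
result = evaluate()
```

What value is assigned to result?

Step 1: Global level = 46.
Step 2: evaluate() creates local level = 79, shadowing the global.
Step 3: Returns local level = 79. result = 79

The answer is 79.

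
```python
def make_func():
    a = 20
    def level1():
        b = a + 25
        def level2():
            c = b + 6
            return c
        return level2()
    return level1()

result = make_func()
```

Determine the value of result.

Step 1: a = 20. b = a + 25 = 45.
Step 2: c = b + 6 = 45 + 6 = 51.
Step 3: result = 51

The answer is 51.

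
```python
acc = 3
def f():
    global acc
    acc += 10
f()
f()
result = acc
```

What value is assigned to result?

Step 1: acc = 3.
Step 2: First f(): acc = 3 + 10 = 13.
Step 3: Second f(): acc = 13 + 10 = 23. result = 23

The answer is 23.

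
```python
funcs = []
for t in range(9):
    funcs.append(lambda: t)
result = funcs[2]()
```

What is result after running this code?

Step 1: The loop creates 9 lambdas, all referencing the same variable t.
Step 2: After the loop, t = 8 (final value).
Step 3: funcs[2]() looks up t at call time and finds 8. This is the late binding gotcha. result = 8

The answer is 8.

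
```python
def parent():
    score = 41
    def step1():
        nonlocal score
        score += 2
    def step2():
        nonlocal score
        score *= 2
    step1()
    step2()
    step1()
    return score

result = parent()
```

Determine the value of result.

Step 1: score = 41.
Step 2: step1(): score = 41 + 2 = 43.
Step 3: step2(): score = 43 * 2 = 86.
Step 4: step1(): score = 86 + 2 = 88. result = 88

The answer is 88.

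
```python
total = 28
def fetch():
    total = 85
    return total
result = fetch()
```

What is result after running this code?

Step 1: Global total = 28.
Step 2: fetch() creates local total = 85, shadowing the global.
Step 3: Returns local total = 85. result = 85

The answer is 85.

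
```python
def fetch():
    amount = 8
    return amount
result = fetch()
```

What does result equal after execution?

Step 1: fetch() defines amount = 8 in its local scope.
Step 2: return amount finds the local variable amount = 8.
Step 3: result = 8

The answer is 8.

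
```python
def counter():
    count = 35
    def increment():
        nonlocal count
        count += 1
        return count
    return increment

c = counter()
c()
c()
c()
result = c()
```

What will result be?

Step 1: counter() creates closure with count = 35.
Step 2: Each c() call increments count via nonlocal. After 4 calls: 35 + 4 = 39.
Step 3: result = 39

The answer is 39.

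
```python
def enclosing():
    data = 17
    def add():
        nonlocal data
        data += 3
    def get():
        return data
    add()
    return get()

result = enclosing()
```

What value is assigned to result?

Step 1: data = 17. add() modifies it via nonlocal, get() reads it.
Step 2: add() makes data = 17 + 3 = 20.
Step 3: get() returns 20. result = 20

The answer is 20.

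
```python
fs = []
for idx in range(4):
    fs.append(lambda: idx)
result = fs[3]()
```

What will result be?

Step 1: The loop creates 4 lambdas, all referencing the same variable idx.
Step 2: After the loop, idx = 3 (final value).
Step 3: fs[3]() looks up idx at call time and finds 3. This is the late binding gotcha. result = 3

The answer is 3.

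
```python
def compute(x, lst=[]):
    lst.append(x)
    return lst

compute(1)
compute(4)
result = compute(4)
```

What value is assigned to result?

Step 1: Mutable default argument gotcha! The list [] is created once.
Step 2: Each call appends to the SAME list: [1], [1, 4], [1, 4, 4].
Step 3: result = [1, 4, 4]

The answer is [1, 4, 4].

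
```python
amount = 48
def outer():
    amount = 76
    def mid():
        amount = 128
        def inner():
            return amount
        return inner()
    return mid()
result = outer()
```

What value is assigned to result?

Step 1: Three levels of shadowing: global 48, outer 76, mid 128.
Step 2: inner() finds amount = 128 in enclosing mid() scope.
Step 3: result = 128

The answer is 128.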